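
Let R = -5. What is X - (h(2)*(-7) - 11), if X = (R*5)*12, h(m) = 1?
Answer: -282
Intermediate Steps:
X = -300 (X = -5*5*12 = -25*12 = -300)
X - (h(2)*(-7) - 11) = -300 - (1*(-7) - 11) = -300 - (-7 - 11) = -300 - 1*(-18) = -300 + 18 = -282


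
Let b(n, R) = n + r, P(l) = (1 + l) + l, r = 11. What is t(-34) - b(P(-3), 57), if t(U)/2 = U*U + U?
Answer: 2238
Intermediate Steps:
t(U) = 2*U + 2*U² (t(U) = 2*(U*U + U) = 2*(U² + U) = 2*(U + U²) = 2*U + 2*U²)
P(l) = 1 + 2*l
b(n, R) = 11 + n (b(n, R) = n + 11 = 11 + n)
t(-34) - b(P(-3), 57) = 2*(-34)*(1 - 34) - (11 + (1 + 2*(-3))) = 2*(-34)*(-33) - (11 + (1 - 6)) = 2244 - (11 - 5) = 2244 - 1*6 = 2244 - 6 = 2238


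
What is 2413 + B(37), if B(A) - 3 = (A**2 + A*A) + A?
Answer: 5191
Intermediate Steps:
B(A) = 3 + A + 2*A**2 (B(A) = 3 + ((A**2 + A*A) + A) = 3 + ((A**2 + A**2) + A) = 3 + (2*A**2 + A) = 3 + (A + 2*A**2) = 3 + A + 2*A**2)
2413 + B(37) = 2413 + (3 + 37 + 2*37**2) = 2413 + (3 + 37 + 2*1369) = 2413 + (3 + 37 + 2738) = 2413 + 2778 = 5191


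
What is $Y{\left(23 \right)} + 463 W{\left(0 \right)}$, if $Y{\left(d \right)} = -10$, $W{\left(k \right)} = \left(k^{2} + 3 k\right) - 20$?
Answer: $-9270$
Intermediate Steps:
$W{\left(k \right)} = -20 + k^{2} + 3 k$
$Y{\left(23 \right)} + 463 W{\left(0 \right)} = -10 + 463 \left(-20 + 0^{2} + 3 \cdot 0\right) = -10 + 463 \left(-20 + 0 + 0\right) = -10 + 463 \left(-20\right) = -10 - 9260 = -9270$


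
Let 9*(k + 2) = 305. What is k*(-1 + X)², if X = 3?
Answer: 1148/9 ≈ 127.56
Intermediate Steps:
k = 287/9 (k = -2 + (⅑)*305 = -2 + 305/9 = 287/9 ≈ 31.889)
k*(-1 + X)² = 287*(-1 + 3)²/9 = (287/9)*2² = (287/9)*4 = 1148/9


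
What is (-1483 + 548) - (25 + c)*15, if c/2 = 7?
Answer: -1520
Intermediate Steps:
c = 14 (c = 2*7 = 14)
(-1483 + 548) - (25 + c)*15 = (-1483 + 548) - (25 + 14)*15 = -935 - 39*15 = -935 - 1*585 = -935 - 585 = -1520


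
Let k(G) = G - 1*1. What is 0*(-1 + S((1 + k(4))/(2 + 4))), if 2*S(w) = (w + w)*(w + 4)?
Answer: 0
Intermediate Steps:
k(G) = -1 + G (k(G) = G - 1 = -1 + G)
S(w) = w*(4 + w) (S(w) = ((w + w)*(w + 4))/2 = ((2*w)*(4 + w))/2 = (2*w*(4 + w))/2 = w*(4 + w))
0*(-1 + S((1 + k(4))/(2 + 4))) = 0*(-1 + ((1 + (-1 + 4))/(2 + 4))*(4 + (1 + (-1 + 4))/(2 + 4))) = 0*(-1 + ((1 + 3)/6)*(4 + (1 + 3)/6)) = 0*(-1 + (4*(1/6))*(4 + 4*(1/6))) = 0*(-1 + 2*(4 + 2/3)/3) = 0*(-1 + (2/3)*(14/3)) = 0*(-1 + 28/9) = 0*(19/9) = 0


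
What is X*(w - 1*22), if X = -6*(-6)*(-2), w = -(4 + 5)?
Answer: 2232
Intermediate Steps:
w = -9 (w = -1*9 = -9)
X = -72 (X = 36*(-2) = -72)
X*(w - 1*22) = -72*(-9 - 1*22) = -72*(-9 - 22) = -72*(-31) = 2232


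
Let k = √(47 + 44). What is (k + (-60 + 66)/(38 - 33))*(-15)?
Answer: -18 - 15*√91 ≈ -161.09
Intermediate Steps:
k = √91 ≈ 9.5394
(k + (-60 + 66)/(38 - 33))*(-15) = (√91 + (-60 + 66)/(38 - 33))*(-15) = (√91 + 6/5)*(-15) = (6/5 + √91)*(-15) = -18 - 15*√91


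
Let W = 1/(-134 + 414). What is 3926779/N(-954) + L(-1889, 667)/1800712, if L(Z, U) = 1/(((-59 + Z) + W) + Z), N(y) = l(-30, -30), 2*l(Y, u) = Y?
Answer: -949598801485735354/3627395894265 ≈ -2.6179e+5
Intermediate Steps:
W = 1/280 ≈ 0.0035714
l(Y, u) = Y/2
N(y) = -15 (N(y) = (½)*(-30) = -15)
L(Z, U) = 1/(-16519/280 + 2*Z) (L(Z, U) = 1/(((-59 + Z) + 1/280) + Z) = 1/((-16519/280 + Z) + Z) = 1/(-16519/280 + 2*Z))
3926779/N(-954) + L(-1889, 667)/1800712 = 3926779/(-15) + (280/(-16519 + 560*(-1889)))/1800712 = 3926779*(-1/15) + (280/(-16519 - 1057840))*(1/1800712) = -3926779/15 + (280/(-1074359))*(1/1800712) = -3926779/15 + (280*(-1/1074359))*(1/1800712) = -3926779/15 - 280/1074359*1/1800712 = -3926779/15 - 35/241826392951 = -949598801485735354/3627395894265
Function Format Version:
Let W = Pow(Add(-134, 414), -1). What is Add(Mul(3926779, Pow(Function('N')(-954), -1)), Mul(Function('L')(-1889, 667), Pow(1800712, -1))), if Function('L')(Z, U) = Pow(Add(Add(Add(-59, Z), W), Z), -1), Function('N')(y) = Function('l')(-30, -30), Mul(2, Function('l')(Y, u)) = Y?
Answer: Rational(-949598801485735354, 3627395894265) ≈ -2.6179e+5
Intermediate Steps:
W = Rational(1, 280) (W = Pow(280, -1) = Rational(1, 280) ≈ 0.0035714)
Function('l')(Y, u) = Mul(Rational(1, 2), Y)
Function('N')(y) = -15 (Function('N')(y) = Mul(Rational(1, 2), -30) = -15)
Function('L')(Z, U) = Pow(Add(Rational(-16519, 280), Mul(2, Z)), -1) (Function('L')(Z, U) = Pow(Add(Add(Add(-59, Z), Rational(1, 280)), Z), -1) = Pow(Add(Add(Rational(-16519, 280), Z), Z), -1) = Pow(Add(Rational(-16519, 280), Mul(2, Z)), -1))
Add(Mul(3926779, Pow(Function('N')(-954), -1)), Mul(Function('L')(-1889, 667), Pow(1800712, -1))) = Add(Mul(3926779, Pow(-15, -1)), Mul(Mul(280, Pow(Add(-16519, Mul(560, -1889)), -1)), Pow(1800712, -1))) = Add(Mul(3926779, Rational(-1, 15)), Mul(Mul(280, Pow(Add(-16519, -1057840), -1)), Rational(1, 1800712))) = Add(Rational(-3926779, 15), Mul(Mul(280, Pow(-1074359, -1)), Rational(1, 1800712))) = Add(Rational(-3926779, 15), Mul(Mul(280, Rational(-1, 1074359)), Rational(1, 1800712))) = Add(Rational(-3926779, 15), Mul(Rational(-280, 1074359), Rational(1, 1800712))) = Add(Rational(-3926779, 15), Rational(-35, 241826392951)) = Rational(-949598801485735354, 3627395894265)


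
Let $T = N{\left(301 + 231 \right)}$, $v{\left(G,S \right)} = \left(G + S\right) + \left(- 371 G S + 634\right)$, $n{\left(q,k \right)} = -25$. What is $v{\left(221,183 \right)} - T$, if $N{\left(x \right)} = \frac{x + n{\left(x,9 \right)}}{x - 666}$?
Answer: $- \frac{2010443703}{134} \approx -1.5003 \cdot 10^{7}$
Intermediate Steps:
$v{\left(G,S \right)} = 634 + G + S - 371 G S$ ($v{\left(G,S \right)} = \left(G + S\right) - \left(-634 + 371 G S\right) = 634 + G + S - 371 G S$)
$N{\left(x \right)} = \frac{-25 + x}{-666 + x}$ ($N{\left(x \right)} = \frac{x - 25}{x - 666} = \frac{-25 + x}{-666 + x}$)
$T = - \frac{507}{134}$ ($T = \frac{-25 + \left(301 + 231\right)}{-666 + \left(301 + 231\right)} = \frac{-25 + 532}{-666 + 532} = \frac{1}{-134} \cdot 507 = \left(- \frac{1}{134}\right) 507 = - \frac{507}{134} \approx -3.7836$)
$v{\left(221,183 \right)} - T = \left(634 + 221 + 183 - 81991 \cdot 183\right) - - \frac{507}{134} = \left(634 + 221 + 183 - 15004353\right) + \frac{507}{134} = -15003315 + \frac{507}{134} = - \frac{2010443703}{134}$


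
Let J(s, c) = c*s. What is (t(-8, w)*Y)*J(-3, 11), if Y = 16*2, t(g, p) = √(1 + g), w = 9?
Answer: -1056*I*√7 ≈ -2793.9*I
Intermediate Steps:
Y = 32
(t(-8, w)*Y)*J(-3, 11) = (√(1 - 8)*32)*(11*(-3)) = (√(-7)*32)*(-33) = ((I*√7)*32)*(-33) = (32*I*√7)*(-33) = -1056*I*√7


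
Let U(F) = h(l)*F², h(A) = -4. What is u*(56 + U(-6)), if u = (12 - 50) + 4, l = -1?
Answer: 2992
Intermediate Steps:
U(F) = -4*F²
u = -34 (u = -38 + 4 = -34)
u*(56 + U(-6)) = -34*(56 - 4*(-6)²) = -34*(56 - 4*36) = -34*(56 - 144) = -34*(-88) = 2992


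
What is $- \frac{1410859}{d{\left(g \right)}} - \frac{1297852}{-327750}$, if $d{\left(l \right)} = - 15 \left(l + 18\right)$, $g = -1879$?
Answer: $- \frac{249227777}{5350375} \approx -46.581$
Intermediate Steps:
$d{\left(l \right)} = -270 - 15 l$ ($d{\left(l \right)} = - 15 \left(18 + l\right) = -270 - 15 l$)
$- \frac{1410859}{d{\left(g \right)}} - \frac{1297852}{-327750} = - \frac{1410859}{-270 - -28185} - \frac{1297852}{-327750} = - \frac{1410859}{-270 + 28185} - - \frac{34154}{8625} = - \frac{1410859}{27915} + \frac{34154}{8625} = - \frac{249227777}{5350375}$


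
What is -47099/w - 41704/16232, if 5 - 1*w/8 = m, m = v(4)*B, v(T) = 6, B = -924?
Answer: -326979367/90071368 ≈ -3.6302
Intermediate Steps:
m = -5544 (m = 6*(-924) = -5544)
w = 44392 (w = 40 - 8*(-5544) = 40 + 44352 = 44392)
-47099/w - 41704/16232 = -47099/44392 - 41704/16232 = -47099*1/44392 - 41704*1/16232 = -47099/44392 - 5213/2029 = -326979367/90071368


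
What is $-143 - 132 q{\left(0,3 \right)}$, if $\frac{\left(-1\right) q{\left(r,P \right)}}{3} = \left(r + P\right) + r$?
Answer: $1045$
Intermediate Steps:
$q{\left(r,P \right)} = - 6 r - 3 P$ ($q{\left(r,P \right)} = - 3 \left(\left(r + P\right) + r\right) = - 3 \left(\left(P + r\right) + r\right) = - 3 \left(P + 2 r\right) = - 6 r - 3 P$)
$-143 - 132 q{\left(0,3 \right)} = -143 - 132 \left(\left(-6\right) 0 - 9\right) = -143 - 132 \left(0 - 9\right) = -143 - -1188 = -143 + 1188 = 1045$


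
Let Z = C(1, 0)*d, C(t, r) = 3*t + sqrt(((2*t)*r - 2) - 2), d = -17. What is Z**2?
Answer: 1445 + 3468*I ≈ 1445.0 + 3468.0*I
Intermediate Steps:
C(t, r) = sqrt(-4 + 2*r*t) + 3*t (C(t, r) = 3*t + sqrt((2*r*t - 2) - 2) = 3*t + sqrt((-2 + 2*r*t) - 2) = 3*t + sqrt(-4 + 2*r*t) = sqrt(-4 + 2*r*t) + 3*t)
Z = -51 - 34*I (Z = (sqrt(-4 + 2*0*1) + 3*1)*(-17) = (sqrt(-4 + 0) + 3)*(-17) = (sqrt(-4) + 3)*(-17) = (2*I + 3)*(-17) = (3 + 2*I)*(-17) = -51 - 34*I ≈ -51.0 - 34.0*I)
Z**2 = (-51 - 34*I)**2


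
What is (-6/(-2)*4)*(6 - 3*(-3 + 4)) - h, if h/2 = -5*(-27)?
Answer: -234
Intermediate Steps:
h = 270 (h = 2*(-5*(-27)) = 2*135 = 270)
(-6/(-2)*4)*(6 - 3*(-3 + 4)) - h = (-6/(-2)*4)*(6 - 3*(-3 + 4)) - 1*270 = (-6*(-1/2)*4)*(6 - 3) - 270 = (3*4)*(6 - 3*1) - 270 = 12*(6 - 3) - 270 = 12*3 - 270 = 36 - 270 = -234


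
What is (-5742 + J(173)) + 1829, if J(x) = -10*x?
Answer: -5643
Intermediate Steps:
(-5742 + J(173)) + 1829 = (-5742 - 10*173) + 1829 = (-5742 - 1730) + 1829 = -7472 + 1829 = -5643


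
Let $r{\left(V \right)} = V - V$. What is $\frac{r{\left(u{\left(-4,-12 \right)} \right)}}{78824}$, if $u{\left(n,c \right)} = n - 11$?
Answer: $0$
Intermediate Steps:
$u{\left(n,c \right)} = -11 + n$
$r{\left(V \right)} = 0$
$\frac{r{\left(u{\left(-4,-12 \right)} \right)}}{78824} = \frac{0}{78824} = 0 \cdot \frac{1}{78824} = 0$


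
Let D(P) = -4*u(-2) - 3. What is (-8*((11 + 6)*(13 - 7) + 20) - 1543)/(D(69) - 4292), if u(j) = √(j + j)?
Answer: 10819105/18447089 - 20152*I/18447089 ≈ 0.58649 - 0.0010924*I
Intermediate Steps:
u(j) = √2*√j (u(j) = √(2*j) = √2*√j)
D(P) = -3 - 8*I (D(P) = -4*√2*√(-2) - 3 = -4*√2*I*√2 - 3 = -8*I - 3 = -3 - 8*I)
(-8*((11 + 6)*(13 - 7) + 20) - 1543)/(D(69) - 4292) = (-8*((11 + 6)*(13 - 7) + 20) - 1543)/((-3 - 8*I) - 4292) = (-8*(17*6 + 20) - 1543)/(-4295 - 8*I) = (-8*(102 + 20) - 1543)*((-4295 + 8*I)/18447089) = (-8*122 - 1543)*((-4295 + 8*I)/18447089) = (-976 - 1543)*((-4295 + 8*I)/18447089) = -2519*(-4295 + 8*I)/18447089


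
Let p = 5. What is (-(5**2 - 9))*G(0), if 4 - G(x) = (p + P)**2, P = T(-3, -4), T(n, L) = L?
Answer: -48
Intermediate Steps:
P = -4
G(x) = 3 (G(x) = 4 - (5 - 4)**2 = 4 - 1*1**2 = 4 - 1*1 = 4 - 1 = 3)
(-(5**2 - 9))*G(0) = -(5**2 - 9)*3 = -(25 - 9)*3 = -1*16*3 = -16*3 = -48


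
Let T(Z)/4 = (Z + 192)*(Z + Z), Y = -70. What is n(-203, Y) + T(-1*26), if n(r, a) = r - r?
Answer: -34528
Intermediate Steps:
n(r, a) = 0
T(Z) = 8*Z*(192 + Z) (T(Z) = 4*((Z + 192)*(Z + Z)) = 4*((192 + Z)*(2*Z)) = 4*(2*Z*(192 + Z)) = 8*Z*(192 + Z))
n(-203, Y) + T(-1*26) = 0 + 8*(-1*26)*(192 - 1*26) = 0 + 8*(-26)*(192 - 26) = 0 + 8*(-26)*166 = 0 - 34528 = -34528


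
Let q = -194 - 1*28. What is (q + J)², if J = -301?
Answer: 273529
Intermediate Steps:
q = -222 (q = -194 - 28 = -222)
(q + J)² = (-222 - 301)² = (-523)² = 273529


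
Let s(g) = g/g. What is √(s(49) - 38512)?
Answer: 3*I*√4279 ≈ 196.24*I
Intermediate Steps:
s(g) = 1
√(s(49) - 38512) = √(1 - 38512) = √(-38511) = 3*I*√4279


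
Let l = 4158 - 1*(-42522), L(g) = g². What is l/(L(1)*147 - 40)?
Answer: 46680/107 ≈ 436.26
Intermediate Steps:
l = 46680 (l = 4158 + 42522 = 46680)
l/(L(1)*147 - 40) = 46680/(1²*147 - 40) = 46680/(1*147 - 40) = 46680/(147 - 40) = 46680/107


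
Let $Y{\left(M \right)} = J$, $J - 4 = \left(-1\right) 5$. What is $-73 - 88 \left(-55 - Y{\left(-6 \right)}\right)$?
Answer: $4679$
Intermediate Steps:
$J = -1$ ($J = 4 - 5 = -1$)
$Y{\left(M \right)} = -1$
$-73 - 88 \left(-55 - Y{\left(-6 \right)}\right) = -73 - 88 \left(-55 - -1\right) = -73 - 88 \left(-55 + 1\right) = -73 - -4752 = -73 + 4752 = 4679$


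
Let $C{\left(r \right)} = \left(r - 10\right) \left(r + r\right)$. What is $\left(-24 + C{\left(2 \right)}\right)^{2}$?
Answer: $3136$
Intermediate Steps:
$C{\left(r \right)} = 2 r \left(-10 + r\right)$ ($C{\left(r \right)} = \left(-10 + r\right) 2 r = 2 r \left(-10 + r\right)$)
$\left(-24 + C{\left(2 \right)}\right)^{2} = \left(-24 + 2 \cdot 2 \left(-10 + 2\right)\right)^{2} = \left(-24 + 2 \cdot 2 \left(-8\right)\right)^{2} = \left(-24 - 32\right)^{2} = \left(-56\right)^{2} = 3136$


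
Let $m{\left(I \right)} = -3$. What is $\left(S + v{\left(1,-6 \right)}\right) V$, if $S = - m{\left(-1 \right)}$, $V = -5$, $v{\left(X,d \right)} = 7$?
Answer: $-50$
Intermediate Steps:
$S = 3$ ($S = \left(-1\right) \left(-3\right) = 3$)
$\left(S + v{\left(1,-6 \right)}\right) V = \left(3 + 7\right) \left(-5\right) = 10 \left(-5\right) = -50$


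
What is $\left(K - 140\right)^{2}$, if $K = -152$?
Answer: $85264$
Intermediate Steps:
$\left(K - 140\right)^{2} = \left(-152 - 140\right)^{2} = \left(-292\right)^{2} = 85264$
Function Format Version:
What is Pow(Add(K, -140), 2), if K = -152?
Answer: 85264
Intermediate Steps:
Pow(Add(K, -140), 2) = Pow(Add(-152, -140), 2) = Pow(-292, 2) = 85264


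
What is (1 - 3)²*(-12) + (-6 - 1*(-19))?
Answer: -35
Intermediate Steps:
(1 - 3)²*(-12) + (-6 - 1*(-19)) = (-2)²*(-12) + (-6 + 19) = 4*(-12) + 13 = -48 + 13 = -35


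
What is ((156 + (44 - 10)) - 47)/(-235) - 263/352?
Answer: -112141/82720 ≈ -1.3557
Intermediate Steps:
((156 + (44 - 10)) - 47)/(-235) - 263/352 = ((156 + 34) - 47)*(-1/235) - 263*1/352 = (190 - 47)*(-1/235) - 263/352 = 143*(-1/235) - 263/352 = -143/235 - 263/352 = -112141/82720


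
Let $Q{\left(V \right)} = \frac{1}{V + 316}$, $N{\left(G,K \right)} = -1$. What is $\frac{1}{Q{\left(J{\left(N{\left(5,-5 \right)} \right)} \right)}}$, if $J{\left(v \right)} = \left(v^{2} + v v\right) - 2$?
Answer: $316$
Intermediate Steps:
$J{\left(v \right)} = -2 + 2 v^{2}$ ($J{\left(v \right)} = \left(v^{2} + v^{2}\right) - 2 = 2 v^{2} - 2 = -2 + 2 v^{2}$)
$Q{\left(V \right)} = \frac{1}{316 + V}$
$\frac{1}{Q{\left(J{\left(N{\left(5,-5 \right)} \right)} \right)}} = \frac{1}{\frac{1}{316 - \left(2 - 2 \left(-1\right)^{2}\right)}} = \frac{1}{\frac{1}{316 + \left(-2 + 2 \cdot 1\right)}} = \frac{1}{\frac{1}{316 + \left(-2 + 2\right)}} = \frac{1}{\frac{1}{316 + 0}} = \frac{1}{\frac{1}{316}} = 316$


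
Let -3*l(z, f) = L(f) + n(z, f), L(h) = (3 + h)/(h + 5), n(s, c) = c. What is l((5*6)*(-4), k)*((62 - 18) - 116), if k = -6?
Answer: -72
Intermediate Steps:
L(h) = (3 + h)/(5 + h)
l(z, f) = -f/3 - (3 + f)/(3*(5 + f)) (l(z, f) = -((3 + f)/(5 + f) + f)/3 = -(f + (3 + f)/(5 + f))/3 = -f/3 - (3 + f)/(3*(5 + f)))
l((5*6)*(-4), k)*((62 - 18) - 116) = ((-3 - 1*(-6) - 1*(-6)*(5 - 6))/(3*(5 - 6)))*((62 - 18) - 116) = ((⅓)*(-3 + 6 - 1*(-6)*(-1))/(-1))*(44 - 116) = ((⅓)*(-1)*(-3 + 6 - 6))*(-72) = ((⅓)*(-1)*(-3))*(-72) = 1*(-72) = -72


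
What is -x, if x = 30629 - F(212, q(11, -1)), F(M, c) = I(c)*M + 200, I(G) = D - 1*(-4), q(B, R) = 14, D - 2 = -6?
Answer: -30429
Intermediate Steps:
D = -4 (D = 2 - 6 = -4)
I(G) = 0 (I(G) = -4 - 1*(-4) = -4 + 4 = 0)
F(M, c) = 200 (F(M, c) = 0*M + 200 = 0 + 200 = 200)
x = 30429 (x = 30629 - 1*200 = 30629 - 200 = 30429)
-x = -1*30429 = -30429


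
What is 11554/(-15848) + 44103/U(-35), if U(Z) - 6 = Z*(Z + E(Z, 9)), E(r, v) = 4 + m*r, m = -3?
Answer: -91099985/5118904 ≈ -17.797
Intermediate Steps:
E(r, v) = 4 - 3*r
U(Z) = 6 + Z*(4 - 2*Z) (U(Z) = 6 + Z*(Z + (4 - 3*Z)) = 6 + Z*(4 - 2*Z))
11554/(-15848) + 44103/U(-35) = 11554/(-15848) + 44103/(6 - 2*(-35)² + 4*(-35)) = 11554*(-1/15848) + 44103/(6 - 2*1225 - 140) = -5777/7924 + 44103/(6 - 2450 - 140) = -5777/7924 + 44103/(-2584) = -5777/7924 + 44103*(-1/2584) = -5777/7924 - 44103/2584 = -91099985/5118904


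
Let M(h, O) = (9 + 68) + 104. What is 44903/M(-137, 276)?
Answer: 44903/181 ≈ 248.08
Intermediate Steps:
M(h, O) = 181 (M(h, O) = 77 + 104 = 181)
44903/M(-137, 276) = 44903/181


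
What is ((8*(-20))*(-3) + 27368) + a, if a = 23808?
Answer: 51656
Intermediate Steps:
((8*(-20))*(-3) + 27368) + a = ((8*(-20))*(-3) + 27368) + 23808 = (-160*(-3) + 27368) + 23808 = (480 + 27368) + 23808 = 27848 + 23808 = 51656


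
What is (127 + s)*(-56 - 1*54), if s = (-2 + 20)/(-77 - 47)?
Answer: -432575/31 ≈ -13954.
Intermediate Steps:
s = -9/62 (s = 18/(-124) = 18*(-1/124) = -9/62 ≈ -0.14516)
(127 + s)*(-56 - 1*54) = (127 - 9/62)*(-56 - 1*54) = 7865*(-56 - 54)/62 = (7865/62)*(-110) = -432575/31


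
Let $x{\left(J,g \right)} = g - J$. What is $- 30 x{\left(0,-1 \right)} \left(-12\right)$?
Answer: $-360$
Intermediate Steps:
$- 30 x{\left(0,-1 \right)} \left(-12\right) = - 30 \left(-1 - 0\right) \left(-12\right) = - 30 \left(-1 + 0\right) \left(-12\right) = \left(-30\right) \left(-1\right) \left(-12\right) = 30 \left(-12\right) = -360$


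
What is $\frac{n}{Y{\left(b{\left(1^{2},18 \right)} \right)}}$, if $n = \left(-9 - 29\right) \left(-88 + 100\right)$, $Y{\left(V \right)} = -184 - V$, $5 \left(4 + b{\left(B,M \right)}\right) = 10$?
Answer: $\frac{228}{91} \approx 2.5055$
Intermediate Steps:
$b{\left(B,M \right)} = -2$ ($b{\left(B,M \right)} = -4 + \frac{1}{5} \cdot 10 = -4 + 2 = -2$)
$n = -456$ ($n = \left(-38\right) 12 = -456$)
$\frac{n}{Y{\left(b{\left(1^{2},18 \right)} \right)}} = - \frac{456}{-184 - -2} = - \frac{456}{-184 + 2} = - \frac{456}{-182} = \left(-456\right) \left(- \frac{1}{182}\right) = \frac{228}{91}$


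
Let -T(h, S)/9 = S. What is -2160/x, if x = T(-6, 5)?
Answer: 48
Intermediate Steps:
T(h, S) = -9*S
x = -45 (x = -9*5 = -45)
-2160/x = -2160/(-45) = -2160*(-1)/45 = -180*(-4/15) = 48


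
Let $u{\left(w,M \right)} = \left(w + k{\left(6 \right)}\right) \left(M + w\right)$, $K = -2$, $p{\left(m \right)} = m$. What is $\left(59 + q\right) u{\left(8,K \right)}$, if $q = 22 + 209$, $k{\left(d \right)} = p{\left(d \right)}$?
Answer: $24360$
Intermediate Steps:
$k{\left(d \right)} = d$
$u{\left(w,M \right)} = \left(6 + w\right) \left(M + w\right)$ ($u{\left(w,M \right)} = \left(w + 6\right) \left(M + w\right) = \left(6 + w\right) \left(M + w\right)$)
$q = 231$
$\left(59 + q\right) u{\left(8,K \right)} = \left(59 + 231\right) \left(8^{2} + 6 \left(-2\right) + 6 \cdot 8 - 16\right) = 290 \left(64 - 12 + 48 - 16\right) = 290 \cdot 84 = 24360$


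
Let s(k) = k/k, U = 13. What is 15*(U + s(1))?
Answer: 210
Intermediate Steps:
s(k) = 1
15*(U + s(1)) = 15*(13 + 1) = 15*14 = 210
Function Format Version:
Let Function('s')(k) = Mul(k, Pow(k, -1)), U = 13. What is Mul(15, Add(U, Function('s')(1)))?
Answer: 210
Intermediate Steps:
Function('s')(k) = 1
Mul(15, Add(U, Function('s')(1))) = Mul(15, Add(13, 1)) = Mul(15, 14) = 210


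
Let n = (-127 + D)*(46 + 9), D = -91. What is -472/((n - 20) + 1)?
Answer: 472/12009 ≈ 0.039304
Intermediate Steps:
n = -11990 (n = (-127 - 91)*(46 + 9) = -218*55 = -11990)
-472/((n - 20) + 1) = -472/((-11990 - 20) + 1) = -472/(-12010 + 1) = -472/(-12009) = -472*(-1/12009) = 472/12009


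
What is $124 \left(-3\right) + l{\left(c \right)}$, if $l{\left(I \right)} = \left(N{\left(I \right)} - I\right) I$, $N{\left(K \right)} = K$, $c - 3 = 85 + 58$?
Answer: $-372$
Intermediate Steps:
$c = 146$ ($c = 3 + \left(85 + 58\right) = 3 + 143 = 146$)
$l{\left(I \right)} = 0$ ($l{\left(I \right)} = \left(I - I\right) I = 0 I = 0$)
$124 \left(-3\right) + l{\left(c \right)} = 124 \left(-3\right) + 0 = -372 + 0 = -372$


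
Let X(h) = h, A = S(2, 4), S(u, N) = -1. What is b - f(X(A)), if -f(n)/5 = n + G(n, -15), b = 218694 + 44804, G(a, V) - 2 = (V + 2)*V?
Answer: 264478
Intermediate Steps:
A = -1
G(a, V) = 2 + V*(2 + V) (G(a, V) = 2 + (V + 2)*V = 2 + (2 + V)*V = 2 + V*(2 + V))
b = 263498
f(n) = -985 - 5*n (f(n) = -5*(n + (2 + (-15)² + 2*(-15))) = -5*(n + (2 + 225 - 30)) = -5*(n + 197) = -5*(197 + n) = -985 - 5*n)
b - f(X(A)) = 263498 - (-985 - 5*(-1)) = 263498 - (-985 + 5) = 263498 - 1*(-980) = 263498 + 980 = 264478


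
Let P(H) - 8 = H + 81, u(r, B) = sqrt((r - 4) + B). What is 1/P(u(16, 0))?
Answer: 89/7909 - 2*sqrt(3)/7909 ≈ 0.010815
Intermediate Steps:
u(r, B) = sqrt(-4 + B + r) (u(r, B) = sqrt((-4 + r) + B) = sqrt(-4 + B + r))
P(H) = 89 + H (P(H) = 8 + (H + 81) = 8 + (81 + H) = 89 + H)
1/P(u(16, 0)) = 1/(89 + sqrt(-4 + 0 + 16)) = 1/(89 + sqrt(12)) = 1/(89 + 2*sqrt(3))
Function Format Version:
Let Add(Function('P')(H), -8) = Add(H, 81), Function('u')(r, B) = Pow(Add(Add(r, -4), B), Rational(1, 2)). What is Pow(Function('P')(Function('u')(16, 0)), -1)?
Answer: Add(Rational(89, 7909), Mul(Rational(-2, 7909), Pow(3, Rational(1, 2)))) ≈ 0.010815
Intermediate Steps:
Function('u')(r, B) = Pow(Add(-4, B, r), Rational(1, 2)) (Function('u')(r, B) = Pow(Add(Add(-4, r), B), Rational(1, 2)) = Pow(Add(-4, B, r), Rational(1, 2)))
Function('P')(H) = Add(89, H) (Function('P')(H) = Add(8, Add(H, 81)) = Add(8, Add(81, H)) = Add(89, H))
Pow(Function('P')(Function('u')(16, 0)), -1) = Pow(Add(89, Pow(Add(-4, 0, 16), Rational(1, 2))), -1) = Pow(Add(89, Pow(12, Rational(1, 2))), -1) = Pow(Add(89, Mul(2, Pow(3, Rational(1, 2)))), -1)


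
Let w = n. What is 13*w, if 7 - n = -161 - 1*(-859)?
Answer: -8983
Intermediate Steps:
n = -691 (n = 7 - (-161 - 1*(-859)) = 7 - (-161 + 859) = 7 - 1*698 = 7 - 698 = -691)
w = -691
13*w = 13*(-691) = -8983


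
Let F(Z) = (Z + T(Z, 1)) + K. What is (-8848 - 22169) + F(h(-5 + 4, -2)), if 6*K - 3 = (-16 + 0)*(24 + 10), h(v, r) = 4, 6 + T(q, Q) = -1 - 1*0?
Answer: -186661/6 ≈ -31110.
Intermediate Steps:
T(q, Q) = -7 (T(q, Q) = -6 + (-1 - 1*0) = -6 + (-1 + 0) = -6 - 1 = -7)
K = -541/6 (K = ½ + ((-16 + 0)*(24 + 10))/6 = ½ + (-16*34)/6 = ½ + (⅙)*(-544) = ½ - 272/3 = -541/6 ≈ -90.167)
F(Z) = -583/6 + Z (F(Z) = (Z - 7) - 541/6 = (-7 + Z) - 541/6 = -583/6 + Z)
(-8848 - 22169) + F(h(-5 + 4, -2)) = (-8848 - 22169) + (-583/6 + 4) = -31017 - 559/6 = -186661/6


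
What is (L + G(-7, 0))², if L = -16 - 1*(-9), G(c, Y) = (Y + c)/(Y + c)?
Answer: 36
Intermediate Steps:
G(c, Y) = 1
L = -7 (L = -16 + 9 = -7)
(L + G(-7, 0))² = (-7 + 1)² = (-6)² = 36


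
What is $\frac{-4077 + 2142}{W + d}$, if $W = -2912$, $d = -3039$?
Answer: $\frac{1935}{5951} \approx 0.32516$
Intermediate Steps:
$\frac{-4077 + 2142}{W + d} = \frac{-4077 + 2142}{-2912 - 3039} = - \frac{1935}{-5951} = \left(-1935\right) \left(- \frac{1}{5951}\right) = \frac{1935}{5951}$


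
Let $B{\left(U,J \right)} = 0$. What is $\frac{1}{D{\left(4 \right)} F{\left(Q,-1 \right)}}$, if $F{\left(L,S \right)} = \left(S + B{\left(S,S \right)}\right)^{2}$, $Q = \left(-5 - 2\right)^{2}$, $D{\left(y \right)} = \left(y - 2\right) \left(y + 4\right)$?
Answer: $\frac{1}{16} \approx 0.0625$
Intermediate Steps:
$D{\left(y \right)} = \left(-2 + y\right) \left(4 + y\right)$
$Q = 49$ ($Q = \left(-7\right)^{2} = 49$)
$F{\left(L,S \right)} = S^{2}$ ($F{\left(L,S \right)} = \left(S + 0\right)^{2} = S^{2}$)
$\frac{1}{D{\left(4 \right)} F{\left(Q,-1 \right)}} = \frac{1}{\left(-8 + 4^{2} + 2 \cdot 4\right) \left(-1\right)^{2}} = \frac{1}{\left(-8 + 16 + 8\right) 1} = \frac{1}{16 \cdot 1} = \frac{1}{16}$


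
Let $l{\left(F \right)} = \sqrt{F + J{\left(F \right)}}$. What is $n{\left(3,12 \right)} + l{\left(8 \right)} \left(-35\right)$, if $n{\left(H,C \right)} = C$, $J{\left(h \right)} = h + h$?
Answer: $12 - 70 \sqrt{6} \approx -159.46$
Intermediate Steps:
$J{\left(h \right)} = 2 h$
$l{\left(F \right)} = \sqrt{3} \sqrt{F}$ ($l{\left(F \right)} = \sqrt{F + 2 F} = \sqrt{3 F} = \sqrt{3} \sqrt{F}$)
$n{\left(3,12 \right)} + l{\left(8 \right)} \left(-35\right) = 12 + \sqrt{3} \sqrt{8} \left(-35\right) = 12 + \sqrt{3} \cdot 2 \sqrt{2} \left(-35\right) = 12 + 2 \sqrt{6} \left(-35\right) = 12 - 70 \sqrt{6}$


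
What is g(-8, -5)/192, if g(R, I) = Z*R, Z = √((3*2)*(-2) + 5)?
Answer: -I*√7/24 ≈ -0.11024*I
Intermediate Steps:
Z = I*√7 (Z = √(6*(-2) + 5) = √(-12 + 5) = √(-7) = I*√7 ≈ 2.6458*I)
g(R, I) = I*R*√7 (g(R, I) = (I*√7)*R = I*R*√7)
g(-8, -5)/192 = (I*(-8)*√7)/192 = -8*I*√7*(1/192) = -I*√7/24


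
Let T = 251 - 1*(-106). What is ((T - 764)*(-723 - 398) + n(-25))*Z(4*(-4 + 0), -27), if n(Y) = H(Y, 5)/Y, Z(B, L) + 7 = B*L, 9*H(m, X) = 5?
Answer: 1745144690/9 ≈ 1.9390e+8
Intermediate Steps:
H(m, X) = 5/9 (H(m, X) = (⅑)*5 = 5/9)
T = 357 (T = 251 + 106 = 357)
Z(B, L) = -7 + B*L
n(Y) = 5/(9*Y)
((T - 764)*(-723 - 398) + n(-25))*Z(4*(-4 + 0), -27) = ((357 - 764)*(-723 - 398) + (5/9)/(-25))*(-7 + (4*(-4 + 0))*(-27)) = (-407*(-1121) + (5/9)*(-1/25))*(-7 + (4*(-4))*(-27)) = (456247 - 1/45)*(-7 - 16*(-27)) = 20531114*(-7 + 432)/45 = (20531114/45)*425 = 1745144690/9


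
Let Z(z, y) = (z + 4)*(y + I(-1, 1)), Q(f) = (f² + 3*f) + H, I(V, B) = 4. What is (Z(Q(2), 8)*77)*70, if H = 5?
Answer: 1228920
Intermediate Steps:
Q(f) = 5 + f² + 3*f (Q(f) = (f² + 3*f) + 5 = 5 + f² + 3*f)
Z(z, y) = (4 + y)*(4 + z) (Z(z, y) = (z + 4)*(y + 4) = (4 + z)*(4 + y) = (4 + y)*(4 + z))
(Z(Q(2), 8)*77)*70 = ((16 + 4*8 + 4*(5 + 2² + 3*2) + 8*(5 + 2² + 3*2))*77)*70 = ((16 + 32 + 4*(5 + 4 + 6) + 8*(5 + 4 + 6))*77)*70 = ((16 + 32 + 4*15 + 8*15)*77)*70 = ((16 + 32 + 60 + 120)*77)*70 = (228*77)*70 = 17556*70 = 1228920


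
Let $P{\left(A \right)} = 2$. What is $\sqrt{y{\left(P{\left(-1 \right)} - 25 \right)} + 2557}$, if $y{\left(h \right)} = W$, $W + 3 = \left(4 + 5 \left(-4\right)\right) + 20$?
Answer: $\sqrt{2558} \approx 50.577$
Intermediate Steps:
$W = 1$ ($W = -3 + \left(\left(4 + 5 \left(-4\right)\right) + 20\right) = -3 + \left(\left(4 - 20\right) + 20\right) = -3 + \left(-16 + 20\right) = -3 + 4 = 1$)
$y{\left(h \right)} = 1$
$\sqrt{y{\left(P{\left(-1 \right)} - 25 \right)} + 2557} = \sqrt{1 + 2557} = \sqrt{2558}$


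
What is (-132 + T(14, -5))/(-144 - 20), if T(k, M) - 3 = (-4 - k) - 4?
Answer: 151/164 ≈ 0.92073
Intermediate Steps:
T(k, M) = -5 - k (T(k, M) = 3 + ((-4 - k) - 4) = 3 + (-8 - k) = -5 - k)
(-132 + T(14, -5))/(-144 - 20) = (-132 + (-5 - 1*14))/(-144 - 20) = (-132 + (-5 - 14))/(-164) = (-132 - 19)*(-1/164) = -151*(-1/164) = 151/164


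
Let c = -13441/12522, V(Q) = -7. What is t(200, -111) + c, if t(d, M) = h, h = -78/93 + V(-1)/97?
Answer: -74714845/37653654 ≈ -1.9843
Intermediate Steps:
h = -2739/3007 (h = -78/93 - 7/97 = -78*1/93 - 7*1/97 = -26/31 - 7/97 = -2739/3007 ≈ -0.91087)
c = -13441/12522 (c = -13441*1/12522 = -13441/12522 ≈ -1.0734)
t(d, M) = -2739/3007
t(200, -111) + c = -2739/3007 - 13441/12522 = -74714845/37653654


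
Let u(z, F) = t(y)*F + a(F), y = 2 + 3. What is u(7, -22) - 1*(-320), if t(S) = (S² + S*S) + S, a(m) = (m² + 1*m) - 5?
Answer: -433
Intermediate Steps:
y = 5
a(m) = -5 + m + m² (a(m) = (m² + m) - 5 = (m + m²) - 5 = -5 + m + m²)
t(S) = S + 2*S² (t(S) = (S² + S²) + S = 2*S² + S = S + 2*S²)
u(z, F) = -5 + F² + 56*F (u(z, F) = (5*(1 + 2*5))*F + (-5 + F + F²) = (5*(1 + 10))*F + (-5 + F + F²) = (5*11)*F + (-5 + F + F²) = 55*F + (-5 + F + F²) = -5 + F² + 56*F)
u(7, -22) - 1*(-320) = (-5 + (-22)² + 56*(-22)) - 1*(-320) = (-5 + 484 - 1232) + 320 = -753 + 320 = -433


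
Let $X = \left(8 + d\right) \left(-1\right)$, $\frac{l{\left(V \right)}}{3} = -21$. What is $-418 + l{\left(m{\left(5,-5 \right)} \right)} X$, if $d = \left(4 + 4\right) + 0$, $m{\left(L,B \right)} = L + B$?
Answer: $590$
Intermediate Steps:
$m{\left(L,B \right)} = B + L$
$d = 8$ ($d = 8 + 0 = 8$)
$l{\left(V \right)} = -63$ ($l{\left(V \right)} = 3 \left(-21\right) = -63$)
$X = -16$ ($X = \left(8 + 8\right) \left(-1\right) = 16 \left(-1\right) = -16$)
$-418 + l{\left(m{\left(5,-5 \right)} \right)} X = -418 - -1008 = -418 + 1008 = 590$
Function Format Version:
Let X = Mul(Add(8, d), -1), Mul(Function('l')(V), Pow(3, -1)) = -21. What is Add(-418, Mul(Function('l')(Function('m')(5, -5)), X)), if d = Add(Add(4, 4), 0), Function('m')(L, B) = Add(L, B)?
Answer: 590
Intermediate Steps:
Function('m')(L, B) = Add(B, L)
d = 8 (d = Add(8, 0) = 8)
Function('l')(V) = -63 (Function('l')(V) = Mul(3, -21) = -63)
X = -16 (X = Mul(Add(8, 8), -1) = Mul(16, -1) = -16)
Add(-418, Mul(Function('l')(Function('m')(5, -5)), X)) = Add(-418, Mul(-63, -16)) = Add(-418, 1008) = 590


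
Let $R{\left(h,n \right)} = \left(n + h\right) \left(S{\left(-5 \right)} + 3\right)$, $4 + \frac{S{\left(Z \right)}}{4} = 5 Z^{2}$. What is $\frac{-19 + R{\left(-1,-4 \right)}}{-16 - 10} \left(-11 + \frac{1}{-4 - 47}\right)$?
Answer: $- \frac{229858}{221} \approx -1040.1$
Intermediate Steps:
$S{\left(Z \right)} = -16 + 20 Z^{2}$ ($S{\left(Z \right)} = -16 + 4 \cdot 5 Z^{2} = -16 + 20 Z^{2}$)
$R{\left(h,n \right)} = 487 h + 487 n$ ($R{\left(h,n \right)} = \left(n + h\right) \left(\left(-16 + 20 \left(-5\right)^{2}\right) + 3\right) = \left(h + n\right) \left(\left(-16 + 20 \cdot 25\right) + 3\right) = \left(h + n\right) \left(\left(-16 + 500\right) + 3\right) = \left(h + n\right) \left(484 + 3\right) = \left(h + n\right) 487 = 487 h + 487 n$)
$\frac{-19 + R{\left(-1,-4 \right)}}{-16 - 10} \left(-11 + \frac{1}{-4 - 47}\right) = \frac{-19 + \left(487 \left(-1\right) + 487 \left(-4\right)\right)}{-16 - 10} \left(-11 + \frac{1}{-4 - 47}\right) = \frac{-19 - 2435}{-26} \left(-11 + \frac{1}{-51}\right) = \left(-19 - 2435\right) \left(- \frac{1}{26}\right) \left(-11 - \frac{1}{51}\right) = \left(-2454\right) \left(- \frac{1}{26}\right) \left(- \frac{562}{51}\right) = \frac{1227}{13} \left(- \frac{562}{51}\right) = - \frac{229858}{221}$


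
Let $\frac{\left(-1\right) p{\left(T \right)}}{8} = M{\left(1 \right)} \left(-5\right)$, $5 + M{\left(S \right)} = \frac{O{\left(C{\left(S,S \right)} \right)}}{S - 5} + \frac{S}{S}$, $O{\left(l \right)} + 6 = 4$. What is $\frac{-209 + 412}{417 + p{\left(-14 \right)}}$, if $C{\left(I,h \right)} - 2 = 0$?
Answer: $\frac{203}{277} \approx 0.73285$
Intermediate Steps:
$C{\left(I,h \right)} = 2$ ($C{\left(I,h \right)} = 2 + 0 = 2$)
$O{\left(l \right)} = -2$ ($O{\left(l \right)} = -6 + 4 = -2$)
$M{\left(S \right)} = -4 - \frac{2}{-5 + S}$ ($M{\left(S \right)} = -5 - \left(\frac{2}{S - 5} - \frac{S}{S}\right) = -5 + \left(- \frac{2}{-5 + S} + 1\right) = -5 + \left(1 - \frac{2}{-5 + S}\right) = -4 - \frac{2}{-5 + S}$)
$p{\left(T \right)} = -140$ ($p{\left(T \right)} = - 8 \frac{2 \left(9 - 2\right)}{-5 + 1} \left(-5\right) = - 8 \frac{2 \left(9 - 2\right)}{-4} \left(-5\right) = - 8 \cdot 2 \left(- \frac{1}{4}\right) 7 \left(-5\right) = - 8 \left(\left(- \frac{7}{2}\right) \left(-5\right)\right) = \left(-8\right) \frac{35}{2} = -140$)
$\frac{-209 + 412}{417 + p{\left(-14 \right)}} = \frac{-209 + 412}{417 - 140} = \frac{203}{277}$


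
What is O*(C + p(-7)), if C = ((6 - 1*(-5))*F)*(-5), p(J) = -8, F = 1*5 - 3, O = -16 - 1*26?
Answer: 4956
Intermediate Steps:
O = -42 (O = -16 - 26 = -42)
F = 2 (F = 5 - 3 = 2)
C = -110 (C = ((6 - 1*(-5))*2)*(-5) = ((6 + 5)*2)*(-5) = (11*2)*(-5) = 22*(-5) = -110)
O*(C + p(-7)) = -42*(-110 - 8) = -42*(-118) = 4956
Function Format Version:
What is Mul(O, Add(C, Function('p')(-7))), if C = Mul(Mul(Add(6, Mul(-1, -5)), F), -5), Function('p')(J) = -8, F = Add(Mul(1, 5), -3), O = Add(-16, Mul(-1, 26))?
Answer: 4956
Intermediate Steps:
O = -42 (O = Add(-16, -26) = -42)
F = 2 (F = Add(5, -3) = 2)
C = -110 (C = Mul(Mul(Add(6, Mul(-1, -5)), 2), -5) = Mul(Mul(Add(6, 5), 2), -5) = Mul(Mul(11, 2), -5) = Mul(22, -5) = -110)
Mul(O, Add(C, Function('p')(-7))) = Mul(-42, Add(-110, -8)) = Mul(-42, -118) = 4956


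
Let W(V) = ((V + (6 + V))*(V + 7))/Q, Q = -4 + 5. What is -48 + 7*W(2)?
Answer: 582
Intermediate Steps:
Q = 1
W(V) = (6 + 2*V)*(7 + V) (W(V) = ((V + (6 + V))*(V + 7))/1 = ((6 + 2*V)*(7 + V))*1 = (6 + 2*V)*(7 + V))
-48 + 7*W(2) = -48 + 7*(42 + 2*2² + 20*2) = -48 + 7*(42 + 2*4 + 40) = -48 + 7*(42 + 8 + 40) = -48 + 7*90 = -48 + 630 = 582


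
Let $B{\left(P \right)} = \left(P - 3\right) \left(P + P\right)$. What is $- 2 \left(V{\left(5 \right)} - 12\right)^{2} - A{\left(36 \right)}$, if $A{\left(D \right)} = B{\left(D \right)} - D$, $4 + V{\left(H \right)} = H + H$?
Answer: $-2412$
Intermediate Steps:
$V{\left(H \right)} = -4 + 2 H$ ($V{\left(H \right)} = -4 + \left(H + H\right) = -4 + 2 H$)
$B{\left(P \right)} = 2 P \left(-3 + P\right)$ ($B{\left(P \right)} = \left(-3 + P\right) 2 P = 2 P \left(-3 + P\right)$)
$A{\left(D \right)} = - D + 2 D \left(-3 + D\right)$ ($A{\left(D \right)} = 2 D \left(-3 + D\right) - D = - D + 2 D \left(-3 + D\right)$)
$- 2 \left(V{\left(5 \right)} - 12\right)^{2} - A{\left(36 \right)} = - 2 \left(\left(-4 + 2 \cdot 5\right) - 12\right)^{2} - 36 \left(-7 + 2 \cdot 36\right) = - 2 \left(\left(-4 + 10\right) - 12\right)^{2} - 36 \left(-7 + 72\right) = - 2 \left(6 - 12\right)^{2} - 36 \cdot 65 = - 2 \left(-6\right)^{2} - 2340 = \left(-2\right) 36 - 2340 = -72 - 2340 = -2412$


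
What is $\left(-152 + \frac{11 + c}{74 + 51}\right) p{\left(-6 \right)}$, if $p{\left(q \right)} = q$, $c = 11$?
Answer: $\frac{113868}{125} \approx 910.94$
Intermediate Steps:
$\left(-152 + \frac{11 + c}{74 + 51}\right) p{\left(-6 \right)} = \left(-152 + \frac{11 + 11}{74 + 51}\right) \left(-6\right) = \left(-152 + \frac{22}{125}\right) \left(-6\right) = \left(- \frac{18978}{125}\right) \left(-6\right) = \frac{113868}{125}$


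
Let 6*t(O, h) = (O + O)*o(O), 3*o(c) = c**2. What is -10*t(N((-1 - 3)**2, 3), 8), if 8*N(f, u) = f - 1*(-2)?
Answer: -405/32 ≈ -12.656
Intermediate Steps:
o(c) = c**2/3
N(f, u) = 1/4 + f/8 (N(f, u) = (f - 1*(-2))/8 = (f + 2)/8 = (2 + f)/8 = 1/4 + f/8)
t(O, h) = O**3/9 (t(O, h) = ((O + O)*(O**2/3))/6 = ((2*O)*(O**2/3))/6 = (2*O**3/3)/6 = O**3/9)
-10*t(N((-1 - 3)**2, 3), 8) = -10*(1/4 + (-1 - 3)**2/8)**3/9 = -10*(1/4 + (1/8)*(-4)**2)**3/9 = -10*(1/4 + (1/8)*16)**3/9 = -10*(1/4 + 2)**3/9 = -10*(9/4)**3/9 = -10*729/(9*64) = -10*81/64 = -405/32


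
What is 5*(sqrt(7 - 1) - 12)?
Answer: -60 + 5*sqrt(6) ≈ -47.753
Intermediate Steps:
5*(sqrt(7 - 1) - 12) = 5*(sqrt(6) - 12) = 5*(-12 + sqrt(6)) = -60 + 5*sqrt(6)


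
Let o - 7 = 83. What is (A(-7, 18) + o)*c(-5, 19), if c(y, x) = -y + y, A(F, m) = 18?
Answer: 0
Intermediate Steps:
o = 90 (o = 7 + 83 = 90)
c(y, x) = 0
(A(-7, 18) + o)*c(-5, 19) = (18 + 90)*0 = 108*0 = 0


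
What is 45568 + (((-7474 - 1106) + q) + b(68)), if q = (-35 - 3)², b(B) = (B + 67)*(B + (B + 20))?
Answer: 59492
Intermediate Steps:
b(B) = (20 + 2*B)*(67 + B) (b(B) = (67 + B)*(B + (20 + B)) = (67 + B)*(20 + 2*B) = (20 + 2*B)*(67 + B))
q = 1444 (q = (-38)² = 1444)
45568 + (((-7474 - 1106) + q) + b(68)) = 45568 + (((-7474 - 1106) + 1444) + (1340 + 2*68² + 154*68)) = 45568 + ((-8580 + 1444) + (1340 + 2*4624 + 10472)) = 45568 + (-7136 + (1340 + 9248 + 10472)) = 45568 + (-7136 + 21060) = 45568 + 13924 = 59492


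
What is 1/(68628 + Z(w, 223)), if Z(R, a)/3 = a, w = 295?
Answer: 1/69297 ≈ 1.4431e-5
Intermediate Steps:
Z(R, a) = 3*a
1/(68628 + Z(w, 223)) = 1/(68628 + 3*223) = 1/(68628 + 669) = 1/69297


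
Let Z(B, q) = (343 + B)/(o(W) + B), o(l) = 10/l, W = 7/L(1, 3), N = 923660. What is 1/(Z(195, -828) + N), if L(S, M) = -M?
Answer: 1335/1233089866 ≈ 1.0826e-6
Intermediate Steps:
W = -7/3 (W = 7/((-1*3)) = 7/(-3) = 7*(-⅓) = -7/3 ≈ -2.3333)
Z(B, q) = (343 + B)/(-30/7 + B) (Z(B, q) = (343 + B)/(10/(-7/3) + B) = (343 + B)/(10*(-3/7) + B) = (343 + B)/(-30/7 + B))
1/(Z(195, -828) + N) = 1/(7*(343 + 195)/(-30 + 7*195) + 923660) = 1/(7*538/(-30 + 1365) + 923660) = 1/(7*538/1335 + 923660) = 1/(7*(1/1335)*538 + 923660) = 1/(3766/1335 + 923660) = 1/(1233089866/1335) = 1335/1233089866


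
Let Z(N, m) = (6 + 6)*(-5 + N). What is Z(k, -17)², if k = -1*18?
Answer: 76176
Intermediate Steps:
k = -18
Z(N, m) = -60 + 12*N (Z(N, m) = 12*(-5 + N) = -60 + 12*N)
Z(k, -17)² = (-60 + 12*(-18))² = (-60 - 216)² = (-276)² = 76176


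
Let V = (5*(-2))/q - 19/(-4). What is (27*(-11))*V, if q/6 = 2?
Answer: -4653/4 ≈ -1163.3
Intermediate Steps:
q = 12 (q = 6*2 = 12)
V = 47/12 (V = (5*(-2))/12 - 19/(-4) = -10*1/12 - 19*(-¼) = -⅚ + 19/4 = 47/12 ≈ 3.9167)
(27*(-11))*V = (27*(-11))*(47/12) = -297*47/12 = -4653/4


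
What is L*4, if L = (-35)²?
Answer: 4900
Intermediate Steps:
L = 1225
L*4 = 1225*4 = 4900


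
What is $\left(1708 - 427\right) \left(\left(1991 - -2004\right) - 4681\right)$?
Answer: $-878766$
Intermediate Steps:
$\left(1708 - 427\right) \left(\left(1991 - -2004\right) - 4681\right) = 1281 \left(\left(1991 + 2004\right) - 4681\right) = 1281 \left(3995 - 4681\right) = 1281 \left(-686\right) = -878766$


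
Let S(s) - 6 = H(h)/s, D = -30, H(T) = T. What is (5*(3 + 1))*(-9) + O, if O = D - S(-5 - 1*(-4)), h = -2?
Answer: -218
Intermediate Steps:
S(s) = 6 - 2/s
O = -38 (O = -30 - (6 - 2/(-5 - 1*(-4))) = -30 - (6 - 2/(-5 + 4)) = -30 - (6 - 2/(-1)) = -30 - (6 - 2*(-1)) = -30 - (6 + 2) = -30 - 1*8 = -30 - 8 = -38)
(5*(3 + 1))*(-9) + O = (5*(3 + 1))*(-9) - 38 = (5*4)*(-9) - 38 = 20*(-9) - 38 = -180 - 38 = -218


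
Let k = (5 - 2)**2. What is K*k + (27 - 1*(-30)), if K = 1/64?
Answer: 3657/64 ≈ 57.141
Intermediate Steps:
K = 1/64 ≈ 0.015625
k = 9 (k = 3**2 = 9)
K*k + (27 - 1*(-30)) = (1/64)*9 + (27 - 1*(-30)) = 9/64 + (27 + 30) = 9/64 + 57 = 3657/64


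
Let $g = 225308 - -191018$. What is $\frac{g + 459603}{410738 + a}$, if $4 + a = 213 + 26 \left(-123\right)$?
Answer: $\frac{875929}{407749} \approx 2.1482$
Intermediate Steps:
$g = 416326$ ($g = 225308 + 191018 = 416326$)
$a = -2989$ ($a = -4 + \left(213 + 26 \left(-123\right)\right) = -4 + \left(213 - 3198\right) = -4 - 2985 = -2989$)
$\frac{g + 459603}{410738 + a} = \frac{416326 + 459603}{410738 - 2989} = \frac{875929}{407749}$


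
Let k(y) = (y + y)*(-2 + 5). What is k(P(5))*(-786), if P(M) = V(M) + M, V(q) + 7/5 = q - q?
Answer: -84888/5 ≈ -16978.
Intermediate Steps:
V(q) = -7/5 (V(q) = -7/5 + (q - q) = -7/5 + 0 = -7/5)
P(M) = -7/5 + M
k(y) = 6*y (k(y) = (2*y)*3 = 6*y)
k(P(5))*(-786) = (6*(-7/5 + 5))*(-786) = (6*(18/5))*(-786) = (108/5)*(-786) = -84888/5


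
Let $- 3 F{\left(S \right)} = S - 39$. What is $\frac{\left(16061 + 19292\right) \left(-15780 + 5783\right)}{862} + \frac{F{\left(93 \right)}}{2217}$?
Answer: $- \frac{261180297571}{637018} \approx -4.1 \cdot 10^{5}$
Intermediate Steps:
$F{\left(S \right)} = 13 - \frac{S}{3}$ ($F{\left(S \right)} = - \frac{S - 39}{3} = - \frac{-39 + S}{3} = 13 - \frac{S}{3}$)
$\frac{\left(16061 + 19292\right) \left(-15780 + 5783\right)}{862} + \frac{F{\left(93 \right)}}{2217} = \frac{\left(16061 + 19292\right) \left(-15780 + 5783\right)}{862} + \frac{13 - 31}{2217} = 35353 \left(-9997\right) \frac{1}{862} + \left(13 - 31\right) \frac{1}{2217} = \left(-353423941\right) \frac{1}{862} - \frac{6}{739} = - \frac{353423941}{862} - \frac{6}{739} = - \frac{261180297571}{637018}$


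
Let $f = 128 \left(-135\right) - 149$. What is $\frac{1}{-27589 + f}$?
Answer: $- \frac{1}{45018} \approx -2.2213 \cdot 10^{-5}$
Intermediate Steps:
$f = -17429$ ($f = -17280 - 149 = -17429$)
$\frac{1}{-27589 + f} = \frac{1}{-27589 - 17429} = \frac{1}{-45018} = - \frac{1}{45018}$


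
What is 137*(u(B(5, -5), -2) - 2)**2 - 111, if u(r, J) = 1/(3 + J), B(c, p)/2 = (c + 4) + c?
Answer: 26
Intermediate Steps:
B(c, p) = 8 + 4*c (B(c, p) = 2*((c + 4) + c) = 2*((4 + c) + c) = 2*(4 + 2*c) = 8 + 4*c)
137*(u(B(5, -5), -2) - 2)**2 - 111 = 137*(1/(3 - 2) - 2)**2 - 111 = 137*(1/1 - 2)**2 - 111 = 137*(1 - 2)**2 - 111 = 137*(-1)**2 - 111 = 137*1 - 111 = 137 - 111 = 26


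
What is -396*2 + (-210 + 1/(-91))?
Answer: -91183/91 ≈ -1002.0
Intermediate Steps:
-396*2 + (-210 + 1/(-91)) = -792 + (-210 - 1/91) = -792 - 19111/91 = -91183/91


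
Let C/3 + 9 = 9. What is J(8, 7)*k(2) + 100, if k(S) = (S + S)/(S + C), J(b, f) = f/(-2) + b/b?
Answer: 95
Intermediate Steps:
C = 0 (C = -27 + 3*9 = -27 + 27 = 0)
J(b, f) = 1 - f/2 (J(b, f) = f*(-1/2) + 1 = -f/2 + 1 = 1 - f/2)
k(S) = 2 (k(S) = (S + S)/(S + 0) = (2*S)/S = 2)
J(8, 7)*k(2) + 100 = (1 - 1/2*7)*2 + 100 = (1 - 7/2)*2 + 100 = -5/2*2 + 100 = -5 + 100 = 95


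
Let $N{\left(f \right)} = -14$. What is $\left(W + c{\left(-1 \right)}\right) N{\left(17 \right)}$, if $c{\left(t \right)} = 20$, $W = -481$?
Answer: $6454$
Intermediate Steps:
$\left(W + c{\left(-1 \right)}\right) N{\left(17 \right)} = \left(-481 + 20\right) \left(-14\right) = \left(-461\right) \left(-14\right) = 6454$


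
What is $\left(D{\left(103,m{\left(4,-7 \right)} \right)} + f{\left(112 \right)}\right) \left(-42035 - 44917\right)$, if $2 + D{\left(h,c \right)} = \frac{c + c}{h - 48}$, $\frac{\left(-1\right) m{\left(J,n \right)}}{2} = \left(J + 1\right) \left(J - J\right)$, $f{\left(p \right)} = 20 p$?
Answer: $-194598576$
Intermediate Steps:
$m{\left(J,n \right)} = 0$ ($m{\left(J,n \right)} = - 2 \left(J + 1\right) \left(J - J\right) = - 2 \left(1 + J\right) 0 = \left(-2\right) 0 = 0$)
$D{\left(h,c \right)} = -2 + \frac{2 c}{-48 + h}$ ($D{\left(h,c \right)} = -2 + \frac{c + c}{h - 48} = -2 + \frac{2 c}{-48 + h}$)
$\left(D{\left(103,m{\left(4,-7 \right)} \right)} + f{\left(112 \right)}\right) \left(-42035 - 44917\right) = \left(\frac{2 \left(48 + 0 - 103\right)}{-48 + 103} + 20 \cdot 112\right) \left(-42035 - 44917\right) = \left(\frac{2 \left(48 + 0 - 103\right)}{55} + 2240\right) \left(-86952\right) = \left(2 \cdot \frac{1}{55} \left(-55\right) + 2240\right) \left(-86952\right) = \left(-2 + 2240\right) \left(-86952\right) = 2238 \left(-86952\right) = -194598576$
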